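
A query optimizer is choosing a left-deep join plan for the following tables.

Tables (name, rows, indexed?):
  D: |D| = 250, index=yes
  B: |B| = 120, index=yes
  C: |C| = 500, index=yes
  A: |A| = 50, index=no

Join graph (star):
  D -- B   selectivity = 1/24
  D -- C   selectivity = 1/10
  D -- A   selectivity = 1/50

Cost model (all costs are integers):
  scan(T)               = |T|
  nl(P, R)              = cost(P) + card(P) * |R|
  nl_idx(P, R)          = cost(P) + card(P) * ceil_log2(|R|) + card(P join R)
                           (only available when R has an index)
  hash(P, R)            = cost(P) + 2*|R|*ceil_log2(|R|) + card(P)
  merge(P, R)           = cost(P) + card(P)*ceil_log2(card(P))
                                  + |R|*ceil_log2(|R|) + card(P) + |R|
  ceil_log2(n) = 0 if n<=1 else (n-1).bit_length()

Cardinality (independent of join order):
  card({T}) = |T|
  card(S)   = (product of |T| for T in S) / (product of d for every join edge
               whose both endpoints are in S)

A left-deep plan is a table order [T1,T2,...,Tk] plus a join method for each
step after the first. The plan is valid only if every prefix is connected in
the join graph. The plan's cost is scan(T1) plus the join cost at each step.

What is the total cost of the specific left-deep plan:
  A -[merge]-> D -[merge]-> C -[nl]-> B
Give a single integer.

1509900

step 1: scan A: cost=50, card=50
step 2: join D via merge
    card(P join D) = 50*250/(50) = 250
    cost = 50 + 50*6 + 250*8 + 50 + 250 = 2650
step 3: join C via merge
    card(P join C) = 250*500/(10) = 12500
    cost = 2650 + 250*8 + 500*9 + 250 + 500 = 9900
step 4: join B via nl
    card(P join B) = 12500*120/(24) = 62500
    cost = 9900 + 12500*120 = 1509900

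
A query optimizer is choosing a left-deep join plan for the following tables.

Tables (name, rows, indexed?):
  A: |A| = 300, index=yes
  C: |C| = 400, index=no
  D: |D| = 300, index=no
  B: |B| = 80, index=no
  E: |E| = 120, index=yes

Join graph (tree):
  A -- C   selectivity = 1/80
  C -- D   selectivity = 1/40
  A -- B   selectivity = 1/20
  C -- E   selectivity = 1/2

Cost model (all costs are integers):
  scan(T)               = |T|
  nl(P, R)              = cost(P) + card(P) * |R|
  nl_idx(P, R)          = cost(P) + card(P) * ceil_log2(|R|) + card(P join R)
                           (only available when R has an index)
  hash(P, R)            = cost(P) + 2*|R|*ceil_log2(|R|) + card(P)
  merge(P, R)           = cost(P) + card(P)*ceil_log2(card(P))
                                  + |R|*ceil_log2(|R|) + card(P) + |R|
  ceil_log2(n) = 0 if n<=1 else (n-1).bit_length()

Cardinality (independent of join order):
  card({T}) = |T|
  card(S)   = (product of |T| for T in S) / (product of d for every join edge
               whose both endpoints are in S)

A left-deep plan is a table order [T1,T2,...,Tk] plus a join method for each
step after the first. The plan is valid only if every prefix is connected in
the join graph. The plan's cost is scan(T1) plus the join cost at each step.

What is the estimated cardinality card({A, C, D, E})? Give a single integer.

675000

Tables in S: A(300), C(400), D(300), E(120)
Edges inside S: A-C(d=80), C-D(d=40), C-E(d=2)
numerator = 300 * 400 * 300 * 120 = 4320000000
denominator = 80 * 40 * 2 = 6400
card(S) = 4320000000 / 6400 = 675000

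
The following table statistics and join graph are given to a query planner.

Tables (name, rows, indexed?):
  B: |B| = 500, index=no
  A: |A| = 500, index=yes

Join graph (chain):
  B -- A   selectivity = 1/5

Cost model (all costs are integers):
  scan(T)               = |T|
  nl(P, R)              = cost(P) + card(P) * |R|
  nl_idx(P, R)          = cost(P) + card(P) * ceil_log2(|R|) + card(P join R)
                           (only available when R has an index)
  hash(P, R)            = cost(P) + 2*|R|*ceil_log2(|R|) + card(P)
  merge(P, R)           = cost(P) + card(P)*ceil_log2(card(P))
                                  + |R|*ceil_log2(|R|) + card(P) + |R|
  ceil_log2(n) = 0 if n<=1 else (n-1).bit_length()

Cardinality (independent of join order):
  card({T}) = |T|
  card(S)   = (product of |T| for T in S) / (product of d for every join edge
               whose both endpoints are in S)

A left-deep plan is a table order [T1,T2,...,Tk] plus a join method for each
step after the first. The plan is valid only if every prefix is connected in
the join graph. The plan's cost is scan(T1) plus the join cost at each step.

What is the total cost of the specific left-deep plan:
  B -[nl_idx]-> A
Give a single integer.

55000

step 1: scan B: cost=500, card=500
step 2: join A via nl_idx
    card(P join A) = 500*500/(5) = 50000
    cost = 500 + 500*9 + 50000 = 55000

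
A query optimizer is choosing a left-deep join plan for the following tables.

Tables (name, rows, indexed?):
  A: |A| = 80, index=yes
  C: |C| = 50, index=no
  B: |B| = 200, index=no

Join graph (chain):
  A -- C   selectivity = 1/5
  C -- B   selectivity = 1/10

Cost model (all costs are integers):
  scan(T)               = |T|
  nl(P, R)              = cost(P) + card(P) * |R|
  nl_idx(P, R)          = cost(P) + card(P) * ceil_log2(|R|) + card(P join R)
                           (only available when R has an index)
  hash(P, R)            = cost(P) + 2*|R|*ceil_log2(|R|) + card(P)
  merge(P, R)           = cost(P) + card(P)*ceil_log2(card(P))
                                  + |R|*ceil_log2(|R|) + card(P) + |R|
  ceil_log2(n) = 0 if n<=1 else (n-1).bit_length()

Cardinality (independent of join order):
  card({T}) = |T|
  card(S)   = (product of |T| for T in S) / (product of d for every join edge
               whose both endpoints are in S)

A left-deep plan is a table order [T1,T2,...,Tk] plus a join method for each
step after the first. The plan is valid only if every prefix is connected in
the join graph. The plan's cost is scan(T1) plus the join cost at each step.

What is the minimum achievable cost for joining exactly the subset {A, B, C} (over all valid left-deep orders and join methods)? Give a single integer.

Selinger DP over subsets of {A,B,C}:
  {A}: scan cost=80, card=80
  {C}: scan cost=50, card=50
  {B}: scan cost=200, card=200
  {AC}: card=800; try (C,hash)→760, (A,merge)→1040, (C,merge)→1070, (A,nl_idx)→1200, (A,hash)→1220, (A,nl)→4050 …(+1); best=760 via (C,hash)
  {BC}: card=1000; try (C,hash)→1000, (B,merge)→2200, (C,merge)→2350, (B,hash)→3300, (B,nl)→10050, (C,nl)→10200; best=1000 via (C,hash)
  {ABC}: card=16000; try (A,hash)→3120, (B,hash)→4760, (B,merge)→11360, (A,merge)→12640, (A,nl_idx)→24000, (A,nl)→81000 …(+1); best=3120 via (A,hash)

3120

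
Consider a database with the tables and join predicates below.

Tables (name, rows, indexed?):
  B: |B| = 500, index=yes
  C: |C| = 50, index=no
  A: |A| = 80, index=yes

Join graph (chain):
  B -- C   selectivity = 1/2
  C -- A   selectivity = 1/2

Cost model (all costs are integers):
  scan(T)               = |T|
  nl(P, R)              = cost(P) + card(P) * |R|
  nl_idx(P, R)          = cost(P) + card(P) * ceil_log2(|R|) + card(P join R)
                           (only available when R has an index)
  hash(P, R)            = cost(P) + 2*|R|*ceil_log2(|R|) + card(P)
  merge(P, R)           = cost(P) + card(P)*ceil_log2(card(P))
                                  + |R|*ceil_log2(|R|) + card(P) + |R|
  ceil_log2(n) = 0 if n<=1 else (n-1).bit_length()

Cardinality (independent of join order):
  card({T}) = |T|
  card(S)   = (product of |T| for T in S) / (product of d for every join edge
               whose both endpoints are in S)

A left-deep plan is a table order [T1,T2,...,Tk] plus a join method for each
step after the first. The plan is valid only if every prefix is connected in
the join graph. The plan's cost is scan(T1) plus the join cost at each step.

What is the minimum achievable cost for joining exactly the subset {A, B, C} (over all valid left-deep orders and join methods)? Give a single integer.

11760

Selinger DP over subsets of {A,B,C}:
  {B}: scan cost=500, card=500
  {C}: scan cost=50, card=50
  {A}: scan cost=80, card=80
  {BC}: card=12500; try (C,hash)→1600, (B,merge)→5400, (C,merge)→5850, (B,hash)→9100, (B,nl_idx)→13000, (B,nl)→25050 …(+1); best=1600 via (C,hash)
  {AC}: card=2000; try (C,hash)→760, (A,merge)→1040, (C,merge)→1070, (A,hash)→1220, (A,nl_idx)→2400, (A,nl)→4050 …(+1); best=760 via (C,hash)
  {ABC}: card=500000; try (B,hash)→11760, (A,hash)→15220, (B,merge)→29760, (A,merge)→189740, (B,nl_idx)→518760, (A,nl_idx)→589100 …(+2); best=11760 via (B,hash)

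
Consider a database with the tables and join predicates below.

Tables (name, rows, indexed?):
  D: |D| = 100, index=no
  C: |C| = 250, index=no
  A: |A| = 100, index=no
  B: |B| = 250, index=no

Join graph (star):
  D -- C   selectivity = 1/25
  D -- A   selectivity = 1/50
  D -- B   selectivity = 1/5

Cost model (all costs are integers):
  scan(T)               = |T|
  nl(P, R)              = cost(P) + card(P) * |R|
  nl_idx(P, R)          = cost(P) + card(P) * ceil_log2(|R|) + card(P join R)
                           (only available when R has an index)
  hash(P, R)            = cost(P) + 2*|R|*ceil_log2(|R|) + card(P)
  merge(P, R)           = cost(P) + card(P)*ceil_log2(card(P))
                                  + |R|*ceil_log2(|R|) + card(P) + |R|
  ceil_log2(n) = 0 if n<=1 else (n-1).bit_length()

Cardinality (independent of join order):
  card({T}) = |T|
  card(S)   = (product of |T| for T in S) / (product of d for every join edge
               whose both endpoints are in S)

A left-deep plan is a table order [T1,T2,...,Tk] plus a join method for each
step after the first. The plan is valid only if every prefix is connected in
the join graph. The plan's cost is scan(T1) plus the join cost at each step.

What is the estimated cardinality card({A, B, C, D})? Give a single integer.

Tables in S: A(100), B(250), C(250), D(100)
Edges inside S: D-C(d=25), D-A(d=50), D-B(d=5)
numerator = 100 * 250 * 250 * 100 = 625000000
denominator = 25 * 50 * 5 = 6250
card(S) = 625000000 / 6250 = 100000

100000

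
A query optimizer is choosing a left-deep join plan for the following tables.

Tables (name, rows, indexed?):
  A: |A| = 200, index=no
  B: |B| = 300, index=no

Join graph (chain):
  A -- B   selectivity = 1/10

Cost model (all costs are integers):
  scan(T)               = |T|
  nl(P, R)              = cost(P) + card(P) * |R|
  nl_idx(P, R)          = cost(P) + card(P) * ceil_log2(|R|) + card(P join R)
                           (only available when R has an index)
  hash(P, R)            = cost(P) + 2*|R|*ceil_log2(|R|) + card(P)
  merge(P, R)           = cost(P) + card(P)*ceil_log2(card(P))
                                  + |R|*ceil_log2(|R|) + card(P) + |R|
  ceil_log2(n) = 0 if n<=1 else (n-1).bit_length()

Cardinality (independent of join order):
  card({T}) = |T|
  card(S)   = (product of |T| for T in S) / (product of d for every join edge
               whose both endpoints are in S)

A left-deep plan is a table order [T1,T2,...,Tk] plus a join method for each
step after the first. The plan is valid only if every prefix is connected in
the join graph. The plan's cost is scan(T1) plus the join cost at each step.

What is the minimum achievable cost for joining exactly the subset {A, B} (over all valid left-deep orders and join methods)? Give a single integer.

Selinger DP over subsets of {A,B}:
  {A}: scan cost=200, card=200
  {B}: scan cost=300, card=300
  {AB}: card=6000; try (A,hash)→3800, (B,merge)→5000, (A,merge)→5100, (B,hash)→5800, (B,nl)→60200, (A,nl)→60300; best=3800 via (A,hash)

3800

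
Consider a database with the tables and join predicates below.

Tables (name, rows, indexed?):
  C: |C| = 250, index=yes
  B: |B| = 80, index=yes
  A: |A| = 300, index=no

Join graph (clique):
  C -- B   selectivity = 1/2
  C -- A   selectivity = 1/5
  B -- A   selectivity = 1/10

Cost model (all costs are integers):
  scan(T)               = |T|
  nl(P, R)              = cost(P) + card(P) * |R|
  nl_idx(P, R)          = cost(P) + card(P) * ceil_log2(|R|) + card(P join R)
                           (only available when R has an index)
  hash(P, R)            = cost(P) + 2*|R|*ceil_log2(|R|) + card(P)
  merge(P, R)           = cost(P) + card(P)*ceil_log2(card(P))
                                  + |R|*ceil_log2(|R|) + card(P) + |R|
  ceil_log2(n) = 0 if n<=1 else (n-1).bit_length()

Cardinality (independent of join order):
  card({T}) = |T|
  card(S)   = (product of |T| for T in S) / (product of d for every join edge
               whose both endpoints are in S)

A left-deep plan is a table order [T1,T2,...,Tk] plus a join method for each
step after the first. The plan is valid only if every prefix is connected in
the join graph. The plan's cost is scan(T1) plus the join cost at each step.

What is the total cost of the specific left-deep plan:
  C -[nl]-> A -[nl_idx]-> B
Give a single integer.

step 1: scan C: cost=250, card=250
step 2: join A via nl
    card(P join A) = 250*300/(5) = 15000
    cost = 250 + 250*300 = 75250
step 3: join B via nl_idx
    card(P join B) = 15000*80/(2*10) = 60000
    cost = 75250 + 15000*7 + 60000 = 240250

240250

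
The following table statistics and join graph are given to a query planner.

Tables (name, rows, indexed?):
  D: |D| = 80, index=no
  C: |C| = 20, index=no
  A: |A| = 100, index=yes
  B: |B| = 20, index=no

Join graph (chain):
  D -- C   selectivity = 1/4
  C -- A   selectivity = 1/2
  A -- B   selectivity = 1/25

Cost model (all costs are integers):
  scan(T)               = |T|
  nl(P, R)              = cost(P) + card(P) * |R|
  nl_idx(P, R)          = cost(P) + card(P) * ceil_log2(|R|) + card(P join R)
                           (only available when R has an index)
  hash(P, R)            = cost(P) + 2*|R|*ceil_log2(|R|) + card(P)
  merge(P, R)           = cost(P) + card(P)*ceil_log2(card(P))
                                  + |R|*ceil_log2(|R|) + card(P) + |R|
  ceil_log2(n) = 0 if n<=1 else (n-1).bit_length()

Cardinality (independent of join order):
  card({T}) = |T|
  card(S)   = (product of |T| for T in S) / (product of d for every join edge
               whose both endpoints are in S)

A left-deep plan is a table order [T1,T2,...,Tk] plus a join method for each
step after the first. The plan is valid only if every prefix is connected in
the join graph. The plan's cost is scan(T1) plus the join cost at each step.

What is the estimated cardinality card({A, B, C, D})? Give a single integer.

Tables in S: A(100), B(20), C(20), D(80)
Edges inside S: D-C(d=4), C-A(d=2), A-B(d=25)
numerator = 100 * 20 * 20 * 80 = 3200000
denominator = 4 * 2 * 25 = 200
card(S) = 3200000 / 200 = 16000

16000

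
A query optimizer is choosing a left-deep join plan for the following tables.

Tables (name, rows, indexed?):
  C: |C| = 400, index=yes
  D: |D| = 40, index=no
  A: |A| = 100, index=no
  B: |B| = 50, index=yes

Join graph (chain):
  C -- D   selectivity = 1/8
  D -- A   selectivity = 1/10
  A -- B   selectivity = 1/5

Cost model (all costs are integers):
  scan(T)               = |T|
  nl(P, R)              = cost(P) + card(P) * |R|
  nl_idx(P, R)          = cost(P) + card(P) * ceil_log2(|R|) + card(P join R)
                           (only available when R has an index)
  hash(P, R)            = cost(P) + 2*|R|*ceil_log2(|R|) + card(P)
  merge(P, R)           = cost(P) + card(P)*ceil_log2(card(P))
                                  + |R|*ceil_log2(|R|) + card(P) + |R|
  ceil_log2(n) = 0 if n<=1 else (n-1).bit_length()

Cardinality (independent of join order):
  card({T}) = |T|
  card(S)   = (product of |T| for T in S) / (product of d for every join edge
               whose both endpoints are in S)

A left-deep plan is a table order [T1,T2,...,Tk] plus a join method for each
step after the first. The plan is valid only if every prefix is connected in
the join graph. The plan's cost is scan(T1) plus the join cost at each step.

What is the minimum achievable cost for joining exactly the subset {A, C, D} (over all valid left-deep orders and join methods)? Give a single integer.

Selinger DP over subsets of {A,C,D}:
  {C}: scan cost=400, card=400
  {D}: scan cost=40, card=40
  {A}: scan cost=100, card=100
  {CD}: card=2000; try (D,hash)→1280, (C,nl_idx)→2400, (C,merge)→4320, (D,merge)→4680, (C,hash)→7280, (C,nl)→16040 …(+1); best=1280 via (D,hash)
  {AD}: card=400; try (D,hash)→680, (A,merge)→1120, (D,merge)→1180, (A,hash)→1480, (A,nl)→4040, (D,nl)→4100; best=680 via (D,hash)
  {ACD}: card=20000; try (A,hash)→4680, (C,hash)→8280, (C,merge)→8680, (C,nl_idx)→24280, (A,merge)→26080, (C,nl)→160680 …(+1); best=4680 via (A,hash)

4680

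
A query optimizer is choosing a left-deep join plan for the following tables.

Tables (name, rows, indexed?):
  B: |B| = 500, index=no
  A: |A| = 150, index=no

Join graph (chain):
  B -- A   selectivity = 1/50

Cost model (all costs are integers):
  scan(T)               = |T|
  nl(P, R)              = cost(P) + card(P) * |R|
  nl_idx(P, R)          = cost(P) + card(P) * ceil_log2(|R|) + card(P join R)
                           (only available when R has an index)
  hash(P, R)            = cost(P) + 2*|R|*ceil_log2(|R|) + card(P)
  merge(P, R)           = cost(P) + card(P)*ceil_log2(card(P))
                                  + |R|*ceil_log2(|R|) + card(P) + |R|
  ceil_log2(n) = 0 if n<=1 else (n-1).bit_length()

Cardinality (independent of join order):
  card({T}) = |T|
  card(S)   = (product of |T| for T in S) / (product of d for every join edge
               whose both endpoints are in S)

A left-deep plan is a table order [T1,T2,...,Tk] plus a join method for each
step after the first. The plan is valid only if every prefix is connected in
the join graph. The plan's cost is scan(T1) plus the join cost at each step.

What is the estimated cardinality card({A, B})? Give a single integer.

1500

Tables in S: A(150), B(500)
Edges inside S: B-A(d=50)
numerator = 150 * 500 = 75000
denominator = 50 = 50
card(S) = 75000 / 50 = 1500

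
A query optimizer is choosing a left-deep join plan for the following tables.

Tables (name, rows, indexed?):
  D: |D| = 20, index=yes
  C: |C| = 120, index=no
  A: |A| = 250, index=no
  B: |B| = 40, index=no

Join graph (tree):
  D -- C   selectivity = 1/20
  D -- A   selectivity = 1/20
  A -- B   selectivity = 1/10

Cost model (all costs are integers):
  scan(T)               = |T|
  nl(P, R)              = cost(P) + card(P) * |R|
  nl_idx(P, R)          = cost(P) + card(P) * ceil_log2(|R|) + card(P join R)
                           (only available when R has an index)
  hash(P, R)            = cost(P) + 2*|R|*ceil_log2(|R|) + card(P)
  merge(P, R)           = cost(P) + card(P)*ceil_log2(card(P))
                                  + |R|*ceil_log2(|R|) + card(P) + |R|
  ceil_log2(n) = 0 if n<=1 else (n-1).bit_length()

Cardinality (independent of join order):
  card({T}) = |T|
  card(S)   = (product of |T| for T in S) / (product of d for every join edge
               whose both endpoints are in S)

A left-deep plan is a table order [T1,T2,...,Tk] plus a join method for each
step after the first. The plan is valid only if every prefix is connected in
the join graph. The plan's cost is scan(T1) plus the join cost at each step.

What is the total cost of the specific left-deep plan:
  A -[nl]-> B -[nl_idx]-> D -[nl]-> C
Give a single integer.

136250

step 1: scan A: cost=250, card=250
step 2: join B via nl
    card(P join B) = 250*40/(10) = 1000
    cost = 250 + 250*40 = 10250
step 3: join D via nl_idx
    card(P join D) = 1000*20/(20) = 1000
    cost = 10250 + 1000*5 + 1000 = 16250
step 4: join C via nl
    card(P join C) = 1000*120/(20) = 6000
    cost = 16250 + 1000*120 = 136250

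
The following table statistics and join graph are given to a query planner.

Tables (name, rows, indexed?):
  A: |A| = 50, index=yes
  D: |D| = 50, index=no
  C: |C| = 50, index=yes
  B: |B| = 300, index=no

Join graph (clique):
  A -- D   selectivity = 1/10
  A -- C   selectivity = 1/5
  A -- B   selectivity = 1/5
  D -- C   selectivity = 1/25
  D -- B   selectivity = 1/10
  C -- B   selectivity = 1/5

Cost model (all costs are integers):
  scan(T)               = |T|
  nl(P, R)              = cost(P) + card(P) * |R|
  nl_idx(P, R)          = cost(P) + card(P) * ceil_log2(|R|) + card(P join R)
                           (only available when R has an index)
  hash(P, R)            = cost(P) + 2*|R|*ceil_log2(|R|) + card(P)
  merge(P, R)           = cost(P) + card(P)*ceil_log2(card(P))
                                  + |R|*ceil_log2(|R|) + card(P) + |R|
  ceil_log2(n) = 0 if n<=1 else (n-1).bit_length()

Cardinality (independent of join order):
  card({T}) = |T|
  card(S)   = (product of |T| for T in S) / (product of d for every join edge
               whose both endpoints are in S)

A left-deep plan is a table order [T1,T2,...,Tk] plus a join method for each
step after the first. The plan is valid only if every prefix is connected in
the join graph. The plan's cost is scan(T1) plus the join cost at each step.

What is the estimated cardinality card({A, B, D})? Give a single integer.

1500

Tables in S: A(50), B(300), D(50)
Edges inside S: A-D(d=10), A-B(d=5), D-B(d=10)
numerator = 50 * 300 * 50 = 750000
denominator = 10 * 5 * 10 = 500
card(S) = 750000 / 500 = 1500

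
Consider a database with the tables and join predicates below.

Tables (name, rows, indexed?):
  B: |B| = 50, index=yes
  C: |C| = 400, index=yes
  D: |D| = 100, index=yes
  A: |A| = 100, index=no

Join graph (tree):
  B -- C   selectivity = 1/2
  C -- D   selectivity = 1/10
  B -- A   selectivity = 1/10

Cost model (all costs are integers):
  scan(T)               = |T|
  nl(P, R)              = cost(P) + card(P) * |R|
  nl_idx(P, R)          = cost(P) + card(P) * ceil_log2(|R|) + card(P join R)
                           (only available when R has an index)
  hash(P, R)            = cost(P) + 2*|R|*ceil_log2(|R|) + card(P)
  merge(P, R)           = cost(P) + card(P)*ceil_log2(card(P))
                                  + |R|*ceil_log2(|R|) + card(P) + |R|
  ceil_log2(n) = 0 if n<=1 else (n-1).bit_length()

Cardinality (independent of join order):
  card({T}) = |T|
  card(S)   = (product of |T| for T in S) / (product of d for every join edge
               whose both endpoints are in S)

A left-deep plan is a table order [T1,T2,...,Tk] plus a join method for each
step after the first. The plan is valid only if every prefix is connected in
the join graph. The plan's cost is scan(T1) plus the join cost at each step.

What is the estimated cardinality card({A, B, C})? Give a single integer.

100000

Tables in S: A(100), B(50), C(400)
Edges inside S: B-C(d=2), B-A(d=10)
numerator = 100 * 50 * 400 = 2000000
denominator = 2 * 10 = 20
card(S) = 2000000 / 20 = 100000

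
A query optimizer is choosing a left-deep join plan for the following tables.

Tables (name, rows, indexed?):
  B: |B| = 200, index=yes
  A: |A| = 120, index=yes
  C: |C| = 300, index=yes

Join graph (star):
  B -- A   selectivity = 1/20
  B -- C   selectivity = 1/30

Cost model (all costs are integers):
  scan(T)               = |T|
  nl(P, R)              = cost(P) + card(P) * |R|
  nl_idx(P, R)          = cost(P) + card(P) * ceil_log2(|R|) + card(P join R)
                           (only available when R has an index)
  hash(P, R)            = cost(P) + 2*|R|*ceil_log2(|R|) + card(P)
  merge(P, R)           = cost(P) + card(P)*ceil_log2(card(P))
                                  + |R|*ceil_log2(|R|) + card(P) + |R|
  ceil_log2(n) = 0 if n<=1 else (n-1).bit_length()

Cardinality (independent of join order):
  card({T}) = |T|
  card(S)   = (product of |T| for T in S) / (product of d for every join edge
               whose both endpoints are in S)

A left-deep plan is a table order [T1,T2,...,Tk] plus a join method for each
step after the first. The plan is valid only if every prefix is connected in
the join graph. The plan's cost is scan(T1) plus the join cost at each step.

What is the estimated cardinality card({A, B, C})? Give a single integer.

Tables in S: A(120), B(200), C(300)
Edges inside S: B-A(d=20), B-C(d=30)
numerator = 120 * 200 * 300 = 7200000
denominator = 20 * 30 = 600
card(S) = 7200000 / 600 = 12000

12000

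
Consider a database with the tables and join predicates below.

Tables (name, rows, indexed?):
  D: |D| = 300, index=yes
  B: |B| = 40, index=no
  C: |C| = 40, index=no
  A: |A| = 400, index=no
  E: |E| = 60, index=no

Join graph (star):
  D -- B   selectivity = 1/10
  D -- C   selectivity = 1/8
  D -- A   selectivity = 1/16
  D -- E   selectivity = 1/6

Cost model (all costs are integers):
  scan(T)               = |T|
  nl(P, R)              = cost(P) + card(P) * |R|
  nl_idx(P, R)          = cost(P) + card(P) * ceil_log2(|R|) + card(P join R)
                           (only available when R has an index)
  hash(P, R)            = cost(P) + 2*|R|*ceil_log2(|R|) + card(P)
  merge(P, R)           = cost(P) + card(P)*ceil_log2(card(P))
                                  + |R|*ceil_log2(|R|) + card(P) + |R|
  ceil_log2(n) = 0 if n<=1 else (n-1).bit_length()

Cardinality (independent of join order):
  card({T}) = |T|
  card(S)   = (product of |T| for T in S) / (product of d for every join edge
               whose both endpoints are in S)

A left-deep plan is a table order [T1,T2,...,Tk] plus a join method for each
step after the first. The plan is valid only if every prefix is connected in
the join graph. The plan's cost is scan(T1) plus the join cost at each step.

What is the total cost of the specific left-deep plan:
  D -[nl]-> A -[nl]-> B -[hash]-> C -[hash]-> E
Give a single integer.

601500

step 1: scan D: cost=300, card=300
step 2: join A via nl
    card(P join A) = 300*400/(16) = 7500
    cost = 300 + 300*400 = 120300
step 3: join B via nl
    card(P join B) = 7500*40/(10) = 30000
    cost = 120300 + 7500*40 = 420300
step 4: join C via hash
    card(P join C) = 30000*40/(8) = 150000
    cost = 420300 + 2*40*6 + 30000 = 450780
step 5: join E via hash
    card(P join E) = 150000*60/(6) = 1500000
    cost = 450780 + 2*60*6 + 150000 = 601500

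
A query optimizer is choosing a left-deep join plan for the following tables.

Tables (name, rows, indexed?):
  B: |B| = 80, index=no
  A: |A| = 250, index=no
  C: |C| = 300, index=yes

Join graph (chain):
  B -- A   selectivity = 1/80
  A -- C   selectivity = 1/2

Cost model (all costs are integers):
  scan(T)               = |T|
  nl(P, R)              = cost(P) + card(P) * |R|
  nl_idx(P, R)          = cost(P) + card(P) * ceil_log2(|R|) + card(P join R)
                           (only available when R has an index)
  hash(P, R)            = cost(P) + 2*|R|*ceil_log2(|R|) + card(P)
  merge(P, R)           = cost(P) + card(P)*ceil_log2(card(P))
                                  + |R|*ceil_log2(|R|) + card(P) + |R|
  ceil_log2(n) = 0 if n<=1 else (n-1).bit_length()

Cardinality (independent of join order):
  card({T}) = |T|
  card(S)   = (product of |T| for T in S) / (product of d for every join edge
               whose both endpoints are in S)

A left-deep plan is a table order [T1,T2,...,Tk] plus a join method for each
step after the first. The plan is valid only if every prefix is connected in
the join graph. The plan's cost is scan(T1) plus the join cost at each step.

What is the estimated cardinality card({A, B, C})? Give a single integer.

Tables in S: A(250), B(80), C(300)
Edges inside S: B-A(d=80), A-C(d=2)
numerator = 250 * 80 * 300 = 6000000
denominator = 80 * 2 = 160
card(S) = 6000000 / 160 = 37500

37500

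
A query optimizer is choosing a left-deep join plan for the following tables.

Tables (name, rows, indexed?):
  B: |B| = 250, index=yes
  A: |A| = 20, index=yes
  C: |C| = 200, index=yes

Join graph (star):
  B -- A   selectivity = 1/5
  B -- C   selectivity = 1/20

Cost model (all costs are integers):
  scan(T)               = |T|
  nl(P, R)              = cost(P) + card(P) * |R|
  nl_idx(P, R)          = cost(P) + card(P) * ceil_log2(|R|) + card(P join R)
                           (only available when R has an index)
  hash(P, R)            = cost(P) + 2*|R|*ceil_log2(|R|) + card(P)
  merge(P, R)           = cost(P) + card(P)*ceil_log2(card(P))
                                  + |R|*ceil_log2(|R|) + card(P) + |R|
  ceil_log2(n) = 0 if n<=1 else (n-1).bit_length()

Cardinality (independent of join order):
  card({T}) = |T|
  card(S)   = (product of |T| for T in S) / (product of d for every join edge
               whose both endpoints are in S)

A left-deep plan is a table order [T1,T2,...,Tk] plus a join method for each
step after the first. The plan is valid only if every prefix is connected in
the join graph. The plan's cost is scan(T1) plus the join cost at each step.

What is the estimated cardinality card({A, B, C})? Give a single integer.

Tables in S: A(20), B(250), C(200)
Edges inside S: B-A(d=5), B-C(d=20)
numerator = 20 * 250 * 200 = 1000000
denominator = 5 * 20 = 100
card(S) = 1000000 / 100 = 10000

10000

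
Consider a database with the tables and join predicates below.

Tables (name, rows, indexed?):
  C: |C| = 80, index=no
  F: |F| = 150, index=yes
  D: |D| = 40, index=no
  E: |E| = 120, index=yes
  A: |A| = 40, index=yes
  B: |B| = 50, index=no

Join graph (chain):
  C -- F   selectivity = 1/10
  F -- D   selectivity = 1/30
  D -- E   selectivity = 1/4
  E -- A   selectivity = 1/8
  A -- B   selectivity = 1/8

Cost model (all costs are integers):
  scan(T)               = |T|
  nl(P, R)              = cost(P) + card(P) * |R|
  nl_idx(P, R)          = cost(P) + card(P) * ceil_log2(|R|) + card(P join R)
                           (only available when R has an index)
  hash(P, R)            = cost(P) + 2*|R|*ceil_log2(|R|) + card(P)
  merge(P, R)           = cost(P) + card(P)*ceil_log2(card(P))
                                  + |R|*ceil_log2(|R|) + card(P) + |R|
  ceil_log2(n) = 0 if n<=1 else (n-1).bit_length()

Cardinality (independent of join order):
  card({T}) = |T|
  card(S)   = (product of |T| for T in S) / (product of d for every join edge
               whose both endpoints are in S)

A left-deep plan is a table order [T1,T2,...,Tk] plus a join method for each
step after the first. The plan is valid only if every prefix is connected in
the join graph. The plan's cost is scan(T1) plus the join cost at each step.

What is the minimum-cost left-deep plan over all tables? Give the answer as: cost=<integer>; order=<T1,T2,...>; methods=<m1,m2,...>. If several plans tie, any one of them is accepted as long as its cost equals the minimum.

Selinger DP (subsets sized 1..n):
  {C}: scan cost=80, card=80
  {F}: scan cost=150, card=150
  {D}: scan cost=40, card=40
  {E}: scan cost=120, card=120
  {A}: scan cost=40, card=40
  {B}: scan cost=50, card=50
  {CF}: card=1200; try (C,hash)→1420, (F,nl_idx)→1920, (F,merge)→2070, (C,merge)→2140, (F,hash)→2560, (F,nl)→12080 …(+1); best=1420 via (C,hash)
  {DF}: card=200; try (F,nl_idx)→560, (D,hash)→780, (F,merge)→1670, (D,merge)→1780, (F,hash)→2480, (F,nl)→6040 …(+1); best=560 via (F,nl_idx)
  {DE}: card=1200; try (D,hash)→720, (E,merge)→1280, (D,merge)→1360, (E,nl_idx)→1520, (E,hash)→1760, (E,nl)→4840 …(+1); best=720 via (D,hash)
  {AE}: card=600; try (A,hash)→720, (E,nl_idx)→920, (E,merge)→1280, (A,merge)→1360, (A,nl_idx)→1440, (E,hash)→1760 …(+2); best=720 via (A,hash)
  {AB}: card=250; try (A,hash)→580, (A,nl_idx)→600, (B,merge)→670, (B,hash)→680, (A,merge)→680, (B,nl)→2040 …(+1); best=580 via (A,hash)
  {CDF}: card=1600; try (C,hash)→1880, (C,merge)→3000, (D,hash)→3100, (D,merge)→16100, (C,nl)→16560, (D,nl)→49420; best=1880 via (C,hash)
  {DEF}: card=6000; try (E,hash)→2440, (E,merge)→3320, (F,hash)→4320, (E,nl_idx)→7960, (F,nl_idx)→16320, (F,merge)→16470 …(+2); best=2440 via (E,hash)
  {ADE}: card=6000; try (D,hash)→1800, (A,hash)→2400, (D,merge)→7600, (A,nl_idx)→13920, (A,merge)→15400, (D,nl)→24720 …(+1); best=1800 via (D,hash)
  {ABE}: card=3750; try (B,hash)→1920, (E,hash)→2510, (E,merge)→3790, (E,nl_idx)→6080, (B,merge)→7670, (E,nl)→30580 …(+1); best=1920 via (B,hash)
  {CDEF}: card=48000; try (E,hash)→5160, (C,hash)→9560, (E,merge)→22040, (E,nl_idx)→61080, (C,merge)→87080, (E,nl)→193880 …(+1); best=5160 via (E,hash)
  {ADEF}: card=30000; try (A,hash)→8920, (F,hash)→10200, (A,nl_idx)→68440, (F,nl_idx)→79800, (A,merge)→86720, (F,merge)→87150 …(+2); best=8920 via (A,hash)
  {ABDE}: card=37500; try (D,hash)→6150, (B,hash)→8400, (D,merge)→50950, (B,merge)→86150, (D,nl)→151920, (B,nl)→301800; best=6150 via (D,hash)
  {ACDEF}: card=240000; try (C,hash)→40040, (A,hash)→53640, (C,merge)→489560, (A,nl_idx)→533160, (A,merge)→821440, (A,nl)→1925160 …(+1); best=40040 via (C,hash)
  {ABDEF}: card=187500; try (B,hash)→39520, (F,hash)→46050, (B,merge)→489270, (F,nl_idx)→493650, (F,merge)→645000, (B,nl)→1508920 …(+1); best=39520 via (B,hash)
  {ABCDEF}: card=1500000; try (C,hash)→228140, (B,hash)→280640, (C,merge)→3602660, (B,merge)→4600390, (B,nl)→12040040, (C,nl)→15039520; best=228140 via (C,hash)

cost=228140; order=D,F,E,A,B,C; methods=nl_idx,hash,hash,hash,hash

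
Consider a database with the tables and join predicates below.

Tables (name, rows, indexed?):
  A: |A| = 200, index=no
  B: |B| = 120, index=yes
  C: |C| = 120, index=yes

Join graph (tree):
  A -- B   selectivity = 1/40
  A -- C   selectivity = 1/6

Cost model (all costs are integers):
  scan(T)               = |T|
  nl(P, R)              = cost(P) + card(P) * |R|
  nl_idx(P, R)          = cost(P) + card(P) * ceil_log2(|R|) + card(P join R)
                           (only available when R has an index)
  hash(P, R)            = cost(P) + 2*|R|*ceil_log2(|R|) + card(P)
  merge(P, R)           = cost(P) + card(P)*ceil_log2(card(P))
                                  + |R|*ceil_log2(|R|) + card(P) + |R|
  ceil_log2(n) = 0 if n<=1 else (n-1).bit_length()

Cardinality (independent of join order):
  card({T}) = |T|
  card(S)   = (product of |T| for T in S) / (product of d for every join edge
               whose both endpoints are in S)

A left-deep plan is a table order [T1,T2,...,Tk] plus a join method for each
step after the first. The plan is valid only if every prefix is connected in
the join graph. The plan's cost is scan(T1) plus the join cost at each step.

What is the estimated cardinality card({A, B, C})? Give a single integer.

Tables in S: A(200), B(120), C(120)
Edges inside S: A-B(d=40), A-C(d=6)
numerator = 200 * 120 * 120 = 2880000
denominator = 40 * 6 = 240
card(S) = 2880000 / 240 = 12000

12000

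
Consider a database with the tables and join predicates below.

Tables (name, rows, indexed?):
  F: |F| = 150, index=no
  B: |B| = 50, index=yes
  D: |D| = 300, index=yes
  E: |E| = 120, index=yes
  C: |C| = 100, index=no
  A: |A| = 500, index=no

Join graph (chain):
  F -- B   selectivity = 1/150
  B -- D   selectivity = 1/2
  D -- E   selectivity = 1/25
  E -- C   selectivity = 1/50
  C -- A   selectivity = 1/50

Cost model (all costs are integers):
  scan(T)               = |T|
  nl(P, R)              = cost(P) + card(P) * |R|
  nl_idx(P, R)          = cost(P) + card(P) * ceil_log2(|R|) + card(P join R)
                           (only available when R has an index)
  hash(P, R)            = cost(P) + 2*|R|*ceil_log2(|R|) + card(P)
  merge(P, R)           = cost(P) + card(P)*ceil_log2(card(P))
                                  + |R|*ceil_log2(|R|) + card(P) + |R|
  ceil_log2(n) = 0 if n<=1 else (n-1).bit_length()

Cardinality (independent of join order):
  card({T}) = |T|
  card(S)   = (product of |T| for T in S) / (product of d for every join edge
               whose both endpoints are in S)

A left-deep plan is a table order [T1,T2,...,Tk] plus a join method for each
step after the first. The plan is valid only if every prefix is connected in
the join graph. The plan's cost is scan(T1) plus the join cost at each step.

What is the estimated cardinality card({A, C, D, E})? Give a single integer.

28800

Tables in S: A(500), C(100), D(300), E(120)
Edges inside S: D-E(d=25), E-C(d=50), C-A(d=50)
numerator = 500 * 100 * 300 * 120 = 1800000000
denominator = 25 * 50 * 50 = 62500
card(S) = 1800000000 / 62500 = 28800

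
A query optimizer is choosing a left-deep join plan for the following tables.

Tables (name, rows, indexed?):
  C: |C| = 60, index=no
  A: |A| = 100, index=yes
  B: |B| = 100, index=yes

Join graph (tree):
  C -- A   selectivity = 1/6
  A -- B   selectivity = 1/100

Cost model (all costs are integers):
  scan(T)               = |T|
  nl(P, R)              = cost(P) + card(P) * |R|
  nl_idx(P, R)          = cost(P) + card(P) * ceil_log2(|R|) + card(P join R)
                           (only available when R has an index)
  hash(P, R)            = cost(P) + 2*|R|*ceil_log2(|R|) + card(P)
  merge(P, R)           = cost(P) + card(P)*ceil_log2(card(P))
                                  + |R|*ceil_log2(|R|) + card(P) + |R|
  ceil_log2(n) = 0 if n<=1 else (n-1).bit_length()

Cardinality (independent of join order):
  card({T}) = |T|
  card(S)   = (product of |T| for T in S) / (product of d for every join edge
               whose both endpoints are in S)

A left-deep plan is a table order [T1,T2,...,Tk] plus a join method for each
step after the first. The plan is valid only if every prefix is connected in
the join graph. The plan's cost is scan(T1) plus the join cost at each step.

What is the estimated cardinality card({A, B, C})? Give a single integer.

Tables in S: A(100), B(100), C(60)
Edges inside S: C-A(d=6), A-B(d=100)
numerator = 100 * 100 * 60 = 600000
denominator = 6 * 100 = 600
card(S) = 600000 / 600 = 1000

1000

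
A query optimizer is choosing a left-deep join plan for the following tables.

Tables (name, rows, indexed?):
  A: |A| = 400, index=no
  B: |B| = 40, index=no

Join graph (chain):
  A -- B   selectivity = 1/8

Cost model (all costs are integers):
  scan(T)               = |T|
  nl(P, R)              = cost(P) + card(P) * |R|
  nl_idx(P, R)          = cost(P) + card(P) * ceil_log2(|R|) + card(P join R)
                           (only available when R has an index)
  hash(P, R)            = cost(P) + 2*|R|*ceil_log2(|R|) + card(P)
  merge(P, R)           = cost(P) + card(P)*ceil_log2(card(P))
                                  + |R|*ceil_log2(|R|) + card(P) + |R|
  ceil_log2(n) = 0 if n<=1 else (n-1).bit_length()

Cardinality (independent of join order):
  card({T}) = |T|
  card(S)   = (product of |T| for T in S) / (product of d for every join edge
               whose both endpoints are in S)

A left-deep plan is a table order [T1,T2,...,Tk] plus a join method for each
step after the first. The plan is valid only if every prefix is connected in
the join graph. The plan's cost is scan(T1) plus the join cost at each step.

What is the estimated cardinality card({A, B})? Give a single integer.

Tables in S: A(400), B(40)
Edges inside S: A-B(d=8)
numerator = 400 * 40 = 16000
denominator = 8 = 8
card(S) = 16000 / 8 = 2000

2000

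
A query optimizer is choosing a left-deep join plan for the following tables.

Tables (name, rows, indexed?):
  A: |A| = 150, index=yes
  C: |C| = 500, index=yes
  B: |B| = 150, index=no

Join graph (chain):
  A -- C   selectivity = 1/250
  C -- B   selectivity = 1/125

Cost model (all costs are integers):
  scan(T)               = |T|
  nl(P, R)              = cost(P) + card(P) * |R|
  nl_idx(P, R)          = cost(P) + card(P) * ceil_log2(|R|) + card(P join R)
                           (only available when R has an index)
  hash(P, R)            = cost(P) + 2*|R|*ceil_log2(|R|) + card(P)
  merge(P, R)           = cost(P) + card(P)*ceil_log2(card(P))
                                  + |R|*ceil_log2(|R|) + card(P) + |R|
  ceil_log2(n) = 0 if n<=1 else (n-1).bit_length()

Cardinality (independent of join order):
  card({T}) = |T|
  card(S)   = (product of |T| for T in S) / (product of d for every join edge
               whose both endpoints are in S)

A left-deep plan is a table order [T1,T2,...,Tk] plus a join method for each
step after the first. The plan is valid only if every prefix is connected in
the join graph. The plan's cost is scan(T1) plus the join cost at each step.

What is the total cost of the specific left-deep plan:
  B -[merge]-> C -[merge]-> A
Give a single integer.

14450

step 1: scan B: cost=150, card=150
step 2: join C via merge
    card(P join C) = 150*500/(125) = 600
    cost = 150 + 150*8 + 500*9 + 150 + 500 = 6500
step 3: join A via merge
    card(P join A) = 600*150/(250) = 360
    cost = 6500 + 600*10 + 150*8 + 600 + 150 = 14450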